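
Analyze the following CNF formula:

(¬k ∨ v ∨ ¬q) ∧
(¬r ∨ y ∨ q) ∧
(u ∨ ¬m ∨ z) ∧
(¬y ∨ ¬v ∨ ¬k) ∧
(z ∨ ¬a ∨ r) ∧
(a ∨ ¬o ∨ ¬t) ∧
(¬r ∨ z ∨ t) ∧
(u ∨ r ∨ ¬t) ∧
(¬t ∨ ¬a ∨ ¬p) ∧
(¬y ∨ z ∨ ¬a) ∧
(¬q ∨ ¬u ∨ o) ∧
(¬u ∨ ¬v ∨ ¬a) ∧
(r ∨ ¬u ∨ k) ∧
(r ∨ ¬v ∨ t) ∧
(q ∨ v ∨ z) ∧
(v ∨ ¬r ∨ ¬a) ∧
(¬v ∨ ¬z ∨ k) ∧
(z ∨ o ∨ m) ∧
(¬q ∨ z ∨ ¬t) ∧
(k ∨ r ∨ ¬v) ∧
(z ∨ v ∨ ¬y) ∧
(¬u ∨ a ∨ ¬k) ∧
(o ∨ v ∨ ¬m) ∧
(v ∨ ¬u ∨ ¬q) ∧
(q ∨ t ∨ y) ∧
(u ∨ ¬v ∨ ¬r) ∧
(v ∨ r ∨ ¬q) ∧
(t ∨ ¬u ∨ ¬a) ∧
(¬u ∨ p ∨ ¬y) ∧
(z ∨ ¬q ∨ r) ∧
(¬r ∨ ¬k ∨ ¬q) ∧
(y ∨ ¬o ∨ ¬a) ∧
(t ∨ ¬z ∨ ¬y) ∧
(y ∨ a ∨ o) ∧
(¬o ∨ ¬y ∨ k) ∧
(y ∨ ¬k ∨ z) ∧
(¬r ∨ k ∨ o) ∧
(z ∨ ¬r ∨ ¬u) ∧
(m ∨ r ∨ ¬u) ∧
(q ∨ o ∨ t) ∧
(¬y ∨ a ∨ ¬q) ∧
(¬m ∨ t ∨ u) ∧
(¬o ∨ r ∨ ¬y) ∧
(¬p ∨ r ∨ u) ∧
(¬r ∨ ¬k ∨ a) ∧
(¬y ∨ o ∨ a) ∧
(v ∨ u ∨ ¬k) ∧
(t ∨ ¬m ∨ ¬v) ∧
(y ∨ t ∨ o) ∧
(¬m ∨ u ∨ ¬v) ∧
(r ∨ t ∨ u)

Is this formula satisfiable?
Yes

Yes, the formula is satisfiable.

One satisfying assignment is: v=False, r=True, k=False, p=True, m=False, u=False, a=False, z=True, t=False, q=True, o=True, y=False

Verification: With this assignment, all 51 clauses evaluate to true.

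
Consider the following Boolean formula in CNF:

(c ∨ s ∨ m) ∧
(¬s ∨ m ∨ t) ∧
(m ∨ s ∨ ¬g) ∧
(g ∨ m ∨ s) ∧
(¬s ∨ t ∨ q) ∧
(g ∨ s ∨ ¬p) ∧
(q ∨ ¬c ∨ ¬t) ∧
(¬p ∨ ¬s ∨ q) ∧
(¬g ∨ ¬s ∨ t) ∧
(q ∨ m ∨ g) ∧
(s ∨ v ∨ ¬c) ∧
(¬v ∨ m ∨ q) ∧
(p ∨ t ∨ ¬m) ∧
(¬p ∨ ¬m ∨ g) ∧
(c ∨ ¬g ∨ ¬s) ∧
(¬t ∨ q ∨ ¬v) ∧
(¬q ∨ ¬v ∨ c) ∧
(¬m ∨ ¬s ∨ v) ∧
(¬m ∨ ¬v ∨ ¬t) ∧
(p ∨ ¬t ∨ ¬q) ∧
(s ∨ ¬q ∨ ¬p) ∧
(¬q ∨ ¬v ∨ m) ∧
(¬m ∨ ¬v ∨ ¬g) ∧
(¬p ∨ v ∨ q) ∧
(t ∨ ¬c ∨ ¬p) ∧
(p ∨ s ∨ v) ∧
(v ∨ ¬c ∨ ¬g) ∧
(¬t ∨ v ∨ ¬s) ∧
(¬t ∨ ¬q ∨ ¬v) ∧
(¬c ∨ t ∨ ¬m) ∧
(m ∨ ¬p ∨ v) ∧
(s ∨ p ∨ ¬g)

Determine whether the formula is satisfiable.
No

No, the formula is not satisfiable.

No assignment of truth values to the variables can make all 32 clauses true simultaneously.

The formula is UNSAT (unsatisfiable).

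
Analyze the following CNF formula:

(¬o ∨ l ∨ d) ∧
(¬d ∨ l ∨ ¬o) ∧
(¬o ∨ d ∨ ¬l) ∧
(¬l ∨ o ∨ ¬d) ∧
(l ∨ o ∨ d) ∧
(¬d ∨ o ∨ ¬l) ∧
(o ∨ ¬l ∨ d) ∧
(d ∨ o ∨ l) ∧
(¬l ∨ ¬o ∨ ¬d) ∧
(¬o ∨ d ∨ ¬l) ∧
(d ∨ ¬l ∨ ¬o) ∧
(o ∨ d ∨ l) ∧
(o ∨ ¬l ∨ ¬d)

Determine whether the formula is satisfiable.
Yes

Yes, the formula is satisfiable.

One satisfying assignment is: d=True, o=False, l=False

Verification: With this assignment, all 13 clauses evaluate to true.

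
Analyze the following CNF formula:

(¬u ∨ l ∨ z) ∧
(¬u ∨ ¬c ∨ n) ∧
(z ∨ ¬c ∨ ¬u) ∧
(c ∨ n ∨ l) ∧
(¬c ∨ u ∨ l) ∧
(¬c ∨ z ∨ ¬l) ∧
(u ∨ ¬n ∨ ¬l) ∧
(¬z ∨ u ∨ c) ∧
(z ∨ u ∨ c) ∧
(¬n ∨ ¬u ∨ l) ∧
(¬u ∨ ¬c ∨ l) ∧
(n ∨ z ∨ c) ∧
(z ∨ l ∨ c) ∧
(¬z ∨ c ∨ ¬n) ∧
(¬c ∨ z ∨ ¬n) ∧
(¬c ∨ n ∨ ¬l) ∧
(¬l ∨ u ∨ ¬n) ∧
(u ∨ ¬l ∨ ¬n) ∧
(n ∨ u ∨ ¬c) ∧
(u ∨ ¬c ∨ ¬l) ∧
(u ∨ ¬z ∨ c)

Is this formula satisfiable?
Yes

Yes, the formula is satisfiable.

One satisfying assignment is: u=True, z=False, l=True, c=False, n=True

Verification: With this assignment, all 21 clauses evaluate to true.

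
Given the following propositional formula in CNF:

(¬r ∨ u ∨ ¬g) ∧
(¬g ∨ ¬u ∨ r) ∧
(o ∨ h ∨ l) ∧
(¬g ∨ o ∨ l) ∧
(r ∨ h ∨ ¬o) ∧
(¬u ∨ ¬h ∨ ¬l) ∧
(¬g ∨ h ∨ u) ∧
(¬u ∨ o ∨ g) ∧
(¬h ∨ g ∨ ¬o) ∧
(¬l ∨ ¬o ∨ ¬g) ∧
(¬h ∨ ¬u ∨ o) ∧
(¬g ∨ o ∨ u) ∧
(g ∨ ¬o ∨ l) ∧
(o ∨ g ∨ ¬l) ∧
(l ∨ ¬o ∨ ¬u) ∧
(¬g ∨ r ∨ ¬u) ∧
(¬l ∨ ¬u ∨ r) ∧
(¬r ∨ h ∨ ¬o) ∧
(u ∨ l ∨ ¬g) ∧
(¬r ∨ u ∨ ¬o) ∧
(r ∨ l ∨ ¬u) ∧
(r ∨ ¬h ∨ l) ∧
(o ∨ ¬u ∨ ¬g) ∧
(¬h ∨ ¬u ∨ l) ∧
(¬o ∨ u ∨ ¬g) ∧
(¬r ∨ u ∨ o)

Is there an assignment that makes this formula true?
No

No, the formula is not satisfiable.

No assignment of truth values to the variables can make all 26 clauses true simultaneously.

The formula is UNSAT (unsatisfiable).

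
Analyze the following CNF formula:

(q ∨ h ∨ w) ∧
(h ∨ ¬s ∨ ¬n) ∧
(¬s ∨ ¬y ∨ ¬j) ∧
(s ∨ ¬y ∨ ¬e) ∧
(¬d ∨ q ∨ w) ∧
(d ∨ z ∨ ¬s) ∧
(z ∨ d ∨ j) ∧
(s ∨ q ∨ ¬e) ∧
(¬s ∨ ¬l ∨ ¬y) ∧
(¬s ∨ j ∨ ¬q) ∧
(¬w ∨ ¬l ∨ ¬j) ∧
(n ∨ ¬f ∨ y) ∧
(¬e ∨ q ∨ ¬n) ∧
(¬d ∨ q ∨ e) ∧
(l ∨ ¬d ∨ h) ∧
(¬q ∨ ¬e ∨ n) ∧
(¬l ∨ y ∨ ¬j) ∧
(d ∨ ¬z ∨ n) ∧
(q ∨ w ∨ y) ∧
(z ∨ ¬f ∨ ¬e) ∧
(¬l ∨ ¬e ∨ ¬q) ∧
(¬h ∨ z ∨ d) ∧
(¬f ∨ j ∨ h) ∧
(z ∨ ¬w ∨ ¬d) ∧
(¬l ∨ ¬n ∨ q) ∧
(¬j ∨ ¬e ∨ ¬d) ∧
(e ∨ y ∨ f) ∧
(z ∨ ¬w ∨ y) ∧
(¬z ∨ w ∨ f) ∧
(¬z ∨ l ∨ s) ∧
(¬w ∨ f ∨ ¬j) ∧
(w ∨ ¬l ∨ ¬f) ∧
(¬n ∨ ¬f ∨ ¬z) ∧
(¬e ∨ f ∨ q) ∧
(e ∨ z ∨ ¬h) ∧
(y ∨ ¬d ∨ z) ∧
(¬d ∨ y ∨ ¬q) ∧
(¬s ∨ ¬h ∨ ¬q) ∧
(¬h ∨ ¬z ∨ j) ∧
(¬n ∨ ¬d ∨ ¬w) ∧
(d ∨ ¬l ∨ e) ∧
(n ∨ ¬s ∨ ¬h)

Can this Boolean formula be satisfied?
Yes

Yes, the formula is satisfiable.

One satisfying assignment is: q=True, z=False, y=True, d=False, e=False, f=False, s=False, j=True, h=False, l=False, n=False, w=False

Verification: With this assignment, all 42 clauses evaluate to true.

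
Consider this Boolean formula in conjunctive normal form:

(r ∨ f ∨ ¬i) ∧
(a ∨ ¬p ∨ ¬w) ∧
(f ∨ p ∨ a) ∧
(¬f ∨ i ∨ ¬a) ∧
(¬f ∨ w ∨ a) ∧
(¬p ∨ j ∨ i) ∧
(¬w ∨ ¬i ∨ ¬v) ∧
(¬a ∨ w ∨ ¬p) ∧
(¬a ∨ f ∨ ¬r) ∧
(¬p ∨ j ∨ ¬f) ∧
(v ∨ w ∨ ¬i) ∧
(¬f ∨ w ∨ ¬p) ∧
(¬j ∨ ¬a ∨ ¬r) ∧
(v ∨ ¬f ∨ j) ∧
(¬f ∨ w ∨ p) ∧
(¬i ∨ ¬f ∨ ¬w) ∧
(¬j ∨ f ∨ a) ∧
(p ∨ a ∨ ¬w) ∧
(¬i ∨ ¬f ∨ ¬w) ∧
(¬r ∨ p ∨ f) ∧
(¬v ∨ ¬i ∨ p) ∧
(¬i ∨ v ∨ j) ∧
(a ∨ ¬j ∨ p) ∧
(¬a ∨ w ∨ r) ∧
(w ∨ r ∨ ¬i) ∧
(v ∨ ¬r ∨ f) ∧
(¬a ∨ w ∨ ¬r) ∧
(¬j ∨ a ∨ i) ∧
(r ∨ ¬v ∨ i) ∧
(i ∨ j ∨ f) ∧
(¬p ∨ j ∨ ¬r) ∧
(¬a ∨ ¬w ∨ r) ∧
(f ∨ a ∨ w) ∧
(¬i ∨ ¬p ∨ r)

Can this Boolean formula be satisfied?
No

No, the formula is not satisfiable.

No assignment of truth values to the variables can make all 34 clauses true simultaneously.

The formula is UNSAT (unsatisfiable).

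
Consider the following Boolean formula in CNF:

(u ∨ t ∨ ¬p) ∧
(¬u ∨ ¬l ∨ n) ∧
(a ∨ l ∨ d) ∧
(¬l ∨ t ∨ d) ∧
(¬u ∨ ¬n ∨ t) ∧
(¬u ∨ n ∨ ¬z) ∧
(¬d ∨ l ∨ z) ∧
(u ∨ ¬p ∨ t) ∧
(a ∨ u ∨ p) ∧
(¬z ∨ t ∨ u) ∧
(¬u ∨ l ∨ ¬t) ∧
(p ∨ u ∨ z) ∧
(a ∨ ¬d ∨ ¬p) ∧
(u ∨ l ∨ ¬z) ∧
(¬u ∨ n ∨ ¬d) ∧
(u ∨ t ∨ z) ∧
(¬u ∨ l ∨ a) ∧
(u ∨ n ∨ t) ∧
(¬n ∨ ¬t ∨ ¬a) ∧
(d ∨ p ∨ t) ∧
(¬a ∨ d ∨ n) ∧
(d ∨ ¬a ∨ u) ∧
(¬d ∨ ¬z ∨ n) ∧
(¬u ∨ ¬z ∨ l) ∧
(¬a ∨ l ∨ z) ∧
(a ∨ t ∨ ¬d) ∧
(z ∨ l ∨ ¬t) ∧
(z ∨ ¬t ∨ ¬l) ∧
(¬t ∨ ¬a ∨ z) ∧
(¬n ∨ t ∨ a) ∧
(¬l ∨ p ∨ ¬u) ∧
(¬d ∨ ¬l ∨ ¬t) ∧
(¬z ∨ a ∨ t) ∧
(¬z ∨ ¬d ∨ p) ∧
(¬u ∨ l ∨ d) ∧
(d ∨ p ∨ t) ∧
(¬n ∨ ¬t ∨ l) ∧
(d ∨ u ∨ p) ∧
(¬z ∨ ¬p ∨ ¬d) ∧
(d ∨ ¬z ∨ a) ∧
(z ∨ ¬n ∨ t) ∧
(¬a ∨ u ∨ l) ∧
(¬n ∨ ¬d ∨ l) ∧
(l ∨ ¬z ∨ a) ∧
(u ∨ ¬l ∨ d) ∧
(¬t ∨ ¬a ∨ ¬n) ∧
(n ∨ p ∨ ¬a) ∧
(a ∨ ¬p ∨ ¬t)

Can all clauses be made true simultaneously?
No

No, the formula is not satisfiable.

No assignment of truth values to the variables can make all 48 clauses true simultaneously.

The formula is UNSAT (unsatisfiable).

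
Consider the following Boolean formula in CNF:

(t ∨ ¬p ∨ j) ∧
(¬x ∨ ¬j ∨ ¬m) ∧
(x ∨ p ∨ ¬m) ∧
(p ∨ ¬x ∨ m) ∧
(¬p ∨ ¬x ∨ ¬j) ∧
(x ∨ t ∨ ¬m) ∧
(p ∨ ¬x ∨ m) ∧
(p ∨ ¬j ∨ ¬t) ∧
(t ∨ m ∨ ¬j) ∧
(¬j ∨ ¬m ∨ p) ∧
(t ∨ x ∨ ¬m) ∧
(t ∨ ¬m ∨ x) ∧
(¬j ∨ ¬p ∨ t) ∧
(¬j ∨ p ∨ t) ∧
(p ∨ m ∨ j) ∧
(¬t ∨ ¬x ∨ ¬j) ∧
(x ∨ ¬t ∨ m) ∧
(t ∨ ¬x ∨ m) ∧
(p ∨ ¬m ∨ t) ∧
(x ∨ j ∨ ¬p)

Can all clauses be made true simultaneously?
Yes

Yes, the formula is satisfiable.

One satisfying assignment is: p=True, m=True, x=False, j=True, t=True

Verification: With this assignment, all 20 clauses evaluate to true.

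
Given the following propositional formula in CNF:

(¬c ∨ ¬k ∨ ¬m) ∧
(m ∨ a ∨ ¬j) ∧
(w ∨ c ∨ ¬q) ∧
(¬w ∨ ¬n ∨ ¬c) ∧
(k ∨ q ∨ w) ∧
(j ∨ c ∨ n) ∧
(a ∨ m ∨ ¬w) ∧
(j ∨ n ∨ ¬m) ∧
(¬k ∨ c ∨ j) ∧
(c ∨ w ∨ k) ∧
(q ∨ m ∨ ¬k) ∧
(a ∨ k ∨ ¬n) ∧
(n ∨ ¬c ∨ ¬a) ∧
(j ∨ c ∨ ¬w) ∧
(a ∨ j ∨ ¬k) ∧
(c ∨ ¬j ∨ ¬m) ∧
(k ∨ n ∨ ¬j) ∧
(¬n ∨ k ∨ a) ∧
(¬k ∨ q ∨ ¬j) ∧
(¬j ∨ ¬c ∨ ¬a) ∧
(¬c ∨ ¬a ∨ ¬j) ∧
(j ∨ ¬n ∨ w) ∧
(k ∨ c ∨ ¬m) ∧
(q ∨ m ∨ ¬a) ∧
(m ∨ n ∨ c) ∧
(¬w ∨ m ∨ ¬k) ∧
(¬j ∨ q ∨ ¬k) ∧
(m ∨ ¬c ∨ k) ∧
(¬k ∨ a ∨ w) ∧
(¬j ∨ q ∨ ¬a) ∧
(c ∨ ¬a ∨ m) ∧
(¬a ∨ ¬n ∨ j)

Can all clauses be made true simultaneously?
No

No, the formula is not satisfiable.

No assignment of truth values to the variables can make all 32 clauses true simultaneously.

The formula is UNSAT (unsatisfiable).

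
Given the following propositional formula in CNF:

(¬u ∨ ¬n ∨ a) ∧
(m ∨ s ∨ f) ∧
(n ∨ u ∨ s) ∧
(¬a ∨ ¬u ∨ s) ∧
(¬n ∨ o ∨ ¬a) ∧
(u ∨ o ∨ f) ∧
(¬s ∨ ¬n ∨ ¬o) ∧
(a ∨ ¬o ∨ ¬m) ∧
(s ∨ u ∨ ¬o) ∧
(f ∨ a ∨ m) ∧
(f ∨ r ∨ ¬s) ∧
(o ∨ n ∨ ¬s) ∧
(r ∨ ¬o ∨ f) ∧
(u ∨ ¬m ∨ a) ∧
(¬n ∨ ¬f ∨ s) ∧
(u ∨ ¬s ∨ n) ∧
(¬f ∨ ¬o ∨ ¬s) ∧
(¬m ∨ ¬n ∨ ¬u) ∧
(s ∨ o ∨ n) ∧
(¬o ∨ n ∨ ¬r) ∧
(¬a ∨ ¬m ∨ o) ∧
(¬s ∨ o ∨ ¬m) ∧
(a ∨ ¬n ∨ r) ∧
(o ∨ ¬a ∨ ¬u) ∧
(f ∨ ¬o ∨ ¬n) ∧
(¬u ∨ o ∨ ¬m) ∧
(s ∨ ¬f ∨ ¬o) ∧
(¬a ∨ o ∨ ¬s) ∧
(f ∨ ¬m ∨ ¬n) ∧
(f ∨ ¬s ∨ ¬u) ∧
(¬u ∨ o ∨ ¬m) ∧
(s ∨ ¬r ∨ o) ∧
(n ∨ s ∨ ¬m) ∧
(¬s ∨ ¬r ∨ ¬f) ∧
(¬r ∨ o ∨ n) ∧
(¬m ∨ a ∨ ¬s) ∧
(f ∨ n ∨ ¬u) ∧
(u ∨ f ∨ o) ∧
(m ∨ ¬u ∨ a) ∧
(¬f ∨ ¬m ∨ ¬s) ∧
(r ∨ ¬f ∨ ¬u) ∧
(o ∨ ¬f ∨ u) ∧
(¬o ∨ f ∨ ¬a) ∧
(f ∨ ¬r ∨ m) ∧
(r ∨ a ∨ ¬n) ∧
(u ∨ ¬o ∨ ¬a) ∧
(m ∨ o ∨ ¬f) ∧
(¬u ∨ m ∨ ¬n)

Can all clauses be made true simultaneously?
No

No, the formula is not satisfiable.

No assignment of truth values to the variables can make all 48 clauses true simultaneously.

The formula is UNSAT (unsatisfiable).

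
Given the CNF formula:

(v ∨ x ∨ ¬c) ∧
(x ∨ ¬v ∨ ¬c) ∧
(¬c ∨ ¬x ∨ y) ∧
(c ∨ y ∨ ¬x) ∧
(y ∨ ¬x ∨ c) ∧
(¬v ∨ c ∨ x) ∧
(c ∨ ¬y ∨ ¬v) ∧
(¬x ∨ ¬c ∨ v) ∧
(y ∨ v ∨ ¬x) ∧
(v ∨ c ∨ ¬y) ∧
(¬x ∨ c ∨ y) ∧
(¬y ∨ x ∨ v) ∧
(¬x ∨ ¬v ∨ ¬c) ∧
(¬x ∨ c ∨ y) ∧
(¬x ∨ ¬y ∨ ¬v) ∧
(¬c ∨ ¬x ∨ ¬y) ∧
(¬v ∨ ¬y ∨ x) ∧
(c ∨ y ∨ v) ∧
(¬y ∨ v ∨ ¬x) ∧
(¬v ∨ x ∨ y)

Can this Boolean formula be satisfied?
No

No, the formula is not satisfiable.

No assignment of truth values to the variables can make all 20 clauses true simultaneously.

The formula is UNSAT (unsatisfiable).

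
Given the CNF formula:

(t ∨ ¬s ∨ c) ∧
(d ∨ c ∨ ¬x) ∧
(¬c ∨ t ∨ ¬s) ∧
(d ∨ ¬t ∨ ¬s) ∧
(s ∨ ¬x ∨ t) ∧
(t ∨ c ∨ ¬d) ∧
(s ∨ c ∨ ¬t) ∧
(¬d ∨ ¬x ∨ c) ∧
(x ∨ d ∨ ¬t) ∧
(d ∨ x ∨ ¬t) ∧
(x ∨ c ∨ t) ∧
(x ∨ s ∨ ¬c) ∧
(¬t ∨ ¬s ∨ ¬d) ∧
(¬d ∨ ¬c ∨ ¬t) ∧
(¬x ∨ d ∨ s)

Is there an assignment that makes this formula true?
No

No, the formula is not satisfiable.

No assignment of truth values to the variables can make all 15 clauses true simultaneously.

The formula is UNSAT (unsatisfiable).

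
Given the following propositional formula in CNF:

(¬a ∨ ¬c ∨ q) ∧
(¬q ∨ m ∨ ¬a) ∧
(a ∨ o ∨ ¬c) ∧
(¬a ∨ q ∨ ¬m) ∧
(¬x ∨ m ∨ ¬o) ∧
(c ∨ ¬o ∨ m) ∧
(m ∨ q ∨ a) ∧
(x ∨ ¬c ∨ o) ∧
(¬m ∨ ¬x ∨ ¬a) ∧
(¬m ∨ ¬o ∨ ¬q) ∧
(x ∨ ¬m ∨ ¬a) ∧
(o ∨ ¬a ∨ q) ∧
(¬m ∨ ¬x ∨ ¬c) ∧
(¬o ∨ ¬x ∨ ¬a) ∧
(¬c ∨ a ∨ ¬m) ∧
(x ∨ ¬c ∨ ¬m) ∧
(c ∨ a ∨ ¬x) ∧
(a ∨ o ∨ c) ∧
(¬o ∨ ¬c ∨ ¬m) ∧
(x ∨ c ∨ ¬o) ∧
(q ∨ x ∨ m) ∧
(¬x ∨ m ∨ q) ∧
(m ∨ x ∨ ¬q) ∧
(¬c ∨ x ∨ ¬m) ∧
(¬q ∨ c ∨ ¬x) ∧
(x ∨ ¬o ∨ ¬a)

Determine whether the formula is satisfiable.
No

No, the formula is not satisfiable.

No assignment of truth values to the variables can make all 26 clauses true simultaneously.

The formula is UNSAT (unsatisfiable).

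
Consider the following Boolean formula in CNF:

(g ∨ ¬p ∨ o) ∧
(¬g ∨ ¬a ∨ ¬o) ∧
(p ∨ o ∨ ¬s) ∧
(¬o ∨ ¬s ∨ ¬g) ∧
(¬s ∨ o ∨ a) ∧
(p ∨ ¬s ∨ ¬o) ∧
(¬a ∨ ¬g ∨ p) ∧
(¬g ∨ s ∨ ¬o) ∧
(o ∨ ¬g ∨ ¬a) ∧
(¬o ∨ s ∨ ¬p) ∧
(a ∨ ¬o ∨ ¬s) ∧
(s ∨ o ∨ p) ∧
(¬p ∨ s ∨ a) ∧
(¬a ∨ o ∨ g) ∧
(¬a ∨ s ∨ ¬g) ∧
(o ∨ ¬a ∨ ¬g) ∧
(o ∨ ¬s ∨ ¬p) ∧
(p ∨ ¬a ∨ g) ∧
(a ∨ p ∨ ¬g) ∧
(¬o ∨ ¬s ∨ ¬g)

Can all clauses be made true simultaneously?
Yes

Yes, the formula is satisfiable.

One satisfying assignment is: s=False, p=False, g=False, o=True, a=False

Verification: With this assignment, all 20 clauses evaluate to true.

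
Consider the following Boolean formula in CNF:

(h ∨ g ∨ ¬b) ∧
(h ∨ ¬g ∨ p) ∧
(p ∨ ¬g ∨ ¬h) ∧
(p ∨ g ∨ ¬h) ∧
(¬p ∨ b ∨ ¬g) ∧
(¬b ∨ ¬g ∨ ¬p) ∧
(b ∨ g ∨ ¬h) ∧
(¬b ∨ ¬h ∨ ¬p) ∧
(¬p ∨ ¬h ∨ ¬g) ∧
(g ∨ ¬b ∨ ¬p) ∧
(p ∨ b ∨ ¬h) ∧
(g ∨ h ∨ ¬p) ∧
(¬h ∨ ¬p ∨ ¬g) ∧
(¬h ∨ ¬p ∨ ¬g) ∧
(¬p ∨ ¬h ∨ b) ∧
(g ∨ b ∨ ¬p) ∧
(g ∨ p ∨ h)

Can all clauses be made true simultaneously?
No

No, the formula is not satisfiable.

No assignment of truth values to the variables can make all 17 clauses true simultaneously.

The formula is UNSAT (unsatisfiable).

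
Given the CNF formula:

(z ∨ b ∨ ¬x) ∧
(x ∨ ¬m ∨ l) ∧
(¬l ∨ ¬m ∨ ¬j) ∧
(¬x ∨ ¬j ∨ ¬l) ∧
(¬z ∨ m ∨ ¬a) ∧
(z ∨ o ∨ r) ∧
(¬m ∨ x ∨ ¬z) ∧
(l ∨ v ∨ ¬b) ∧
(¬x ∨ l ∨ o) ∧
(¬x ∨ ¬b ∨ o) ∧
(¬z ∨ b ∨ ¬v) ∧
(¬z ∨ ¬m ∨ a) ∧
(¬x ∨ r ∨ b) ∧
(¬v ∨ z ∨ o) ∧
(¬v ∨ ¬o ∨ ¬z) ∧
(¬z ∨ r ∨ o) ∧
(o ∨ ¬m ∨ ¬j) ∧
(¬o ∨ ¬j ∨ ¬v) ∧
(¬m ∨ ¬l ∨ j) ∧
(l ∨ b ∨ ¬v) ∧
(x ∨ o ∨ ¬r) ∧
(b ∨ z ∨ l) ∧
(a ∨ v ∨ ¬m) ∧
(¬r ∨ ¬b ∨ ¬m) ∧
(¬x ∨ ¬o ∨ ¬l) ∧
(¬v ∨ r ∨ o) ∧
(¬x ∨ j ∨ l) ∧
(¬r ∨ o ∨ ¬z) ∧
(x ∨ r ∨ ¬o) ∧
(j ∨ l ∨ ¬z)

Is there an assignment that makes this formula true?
Yes

Yes, the formula is satisfiable.

One satisfying assignment is: v=False, r=True, o=True, j=True, a=False, b=False, m=False, x=True, l=False, z=True

Verification: With this assignment, all 30 clauses evaluate to true.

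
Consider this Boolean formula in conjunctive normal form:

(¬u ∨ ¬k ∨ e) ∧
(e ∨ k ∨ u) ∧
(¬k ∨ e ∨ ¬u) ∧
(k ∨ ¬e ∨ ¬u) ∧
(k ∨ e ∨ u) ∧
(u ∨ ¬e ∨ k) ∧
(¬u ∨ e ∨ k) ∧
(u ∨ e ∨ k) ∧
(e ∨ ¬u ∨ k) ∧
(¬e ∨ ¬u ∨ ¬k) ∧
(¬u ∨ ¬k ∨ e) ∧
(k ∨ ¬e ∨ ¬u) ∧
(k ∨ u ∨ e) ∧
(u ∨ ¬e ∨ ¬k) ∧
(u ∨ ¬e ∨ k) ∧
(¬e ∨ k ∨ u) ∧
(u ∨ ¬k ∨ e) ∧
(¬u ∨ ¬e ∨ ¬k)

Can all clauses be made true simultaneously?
No

No, the formula is not satisfiable.

No assignment of truth values to the variables can make all 18 clauses true simultaneously.

The formula is UNSAT (unsatisfiable).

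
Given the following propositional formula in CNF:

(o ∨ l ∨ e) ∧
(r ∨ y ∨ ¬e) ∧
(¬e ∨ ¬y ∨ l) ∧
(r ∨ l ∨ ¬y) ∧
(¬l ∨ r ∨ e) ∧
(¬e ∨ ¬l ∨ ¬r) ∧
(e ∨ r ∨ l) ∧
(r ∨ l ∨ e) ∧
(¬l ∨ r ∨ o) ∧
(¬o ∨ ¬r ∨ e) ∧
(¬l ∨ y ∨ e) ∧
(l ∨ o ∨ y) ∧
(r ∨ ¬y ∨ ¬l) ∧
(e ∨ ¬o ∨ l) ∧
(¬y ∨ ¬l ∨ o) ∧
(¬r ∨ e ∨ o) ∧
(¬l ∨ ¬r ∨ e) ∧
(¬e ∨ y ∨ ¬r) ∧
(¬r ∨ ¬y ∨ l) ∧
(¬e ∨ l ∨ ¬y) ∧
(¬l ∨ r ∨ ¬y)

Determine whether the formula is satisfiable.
No

No, the formula is not satisfiable.

No assignment of truth values to the variables can make all 21 clauses true simultaneously.

The formula is UNSAT (unsatisfiable).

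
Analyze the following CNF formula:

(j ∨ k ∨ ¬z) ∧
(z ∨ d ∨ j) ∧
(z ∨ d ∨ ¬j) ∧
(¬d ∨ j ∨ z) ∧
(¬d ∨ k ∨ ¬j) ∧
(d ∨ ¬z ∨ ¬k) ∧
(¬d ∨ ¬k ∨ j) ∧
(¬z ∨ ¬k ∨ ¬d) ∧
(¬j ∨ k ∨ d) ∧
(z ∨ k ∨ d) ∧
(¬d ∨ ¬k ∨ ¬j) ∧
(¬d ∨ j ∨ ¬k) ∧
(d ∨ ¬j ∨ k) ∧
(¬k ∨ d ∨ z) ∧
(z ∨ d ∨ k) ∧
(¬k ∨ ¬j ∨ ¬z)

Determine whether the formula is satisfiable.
No

No, the formula is not satisfiable.

No assignment of truth values to the variables can make all 16 clauses true simultaneously.

The formula is UNSAT (unsatisfiable).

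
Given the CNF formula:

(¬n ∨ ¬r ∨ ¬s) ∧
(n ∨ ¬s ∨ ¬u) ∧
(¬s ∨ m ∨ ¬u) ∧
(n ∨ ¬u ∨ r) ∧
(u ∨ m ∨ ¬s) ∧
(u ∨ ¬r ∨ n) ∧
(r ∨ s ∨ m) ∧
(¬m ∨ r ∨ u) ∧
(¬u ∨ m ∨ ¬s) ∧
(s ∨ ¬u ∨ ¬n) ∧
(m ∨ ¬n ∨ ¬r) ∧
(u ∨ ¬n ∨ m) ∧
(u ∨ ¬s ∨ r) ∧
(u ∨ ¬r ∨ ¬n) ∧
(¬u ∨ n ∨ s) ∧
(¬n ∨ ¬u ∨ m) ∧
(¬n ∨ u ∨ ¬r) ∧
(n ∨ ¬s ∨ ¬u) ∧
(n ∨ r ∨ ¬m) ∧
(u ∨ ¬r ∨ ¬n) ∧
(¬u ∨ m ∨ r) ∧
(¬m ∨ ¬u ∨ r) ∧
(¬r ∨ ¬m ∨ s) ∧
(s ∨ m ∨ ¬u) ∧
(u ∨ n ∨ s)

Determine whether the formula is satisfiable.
No

No, the formula is not satisfiable.

No assignment of truth values to the variables can make all 25 clauses true simultaneously.

The formula is UNSAT (unsatisfiable).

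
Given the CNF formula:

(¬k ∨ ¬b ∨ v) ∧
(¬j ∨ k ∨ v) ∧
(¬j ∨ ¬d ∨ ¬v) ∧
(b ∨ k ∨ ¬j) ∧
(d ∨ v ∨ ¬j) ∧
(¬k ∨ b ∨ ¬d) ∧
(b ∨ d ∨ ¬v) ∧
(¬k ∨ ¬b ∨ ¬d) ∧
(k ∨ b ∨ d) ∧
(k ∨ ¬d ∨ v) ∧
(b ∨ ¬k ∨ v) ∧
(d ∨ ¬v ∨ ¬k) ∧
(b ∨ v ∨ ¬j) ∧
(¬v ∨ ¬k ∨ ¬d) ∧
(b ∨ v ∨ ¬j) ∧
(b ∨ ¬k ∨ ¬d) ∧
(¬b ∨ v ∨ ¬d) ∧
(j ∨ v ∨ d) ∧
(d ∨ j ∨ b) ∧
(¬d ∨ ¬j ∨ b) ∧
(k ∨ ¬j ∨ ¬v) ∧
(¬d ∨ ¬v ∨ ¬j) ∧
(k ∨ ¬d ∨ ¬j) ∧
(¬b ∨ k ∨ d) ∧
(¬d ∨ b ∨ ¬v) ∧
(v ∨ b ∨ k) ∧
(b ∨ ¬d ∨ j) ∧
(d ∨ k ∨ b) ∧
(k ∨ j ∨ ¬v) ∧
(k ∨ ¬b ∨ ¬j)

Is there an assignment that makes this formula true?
No

No, the formula is not satisfiable.

No assignment of truth values to the variables can make all 30 clauses true simultaneously.

The formula is UNSAT (unsatisfiable).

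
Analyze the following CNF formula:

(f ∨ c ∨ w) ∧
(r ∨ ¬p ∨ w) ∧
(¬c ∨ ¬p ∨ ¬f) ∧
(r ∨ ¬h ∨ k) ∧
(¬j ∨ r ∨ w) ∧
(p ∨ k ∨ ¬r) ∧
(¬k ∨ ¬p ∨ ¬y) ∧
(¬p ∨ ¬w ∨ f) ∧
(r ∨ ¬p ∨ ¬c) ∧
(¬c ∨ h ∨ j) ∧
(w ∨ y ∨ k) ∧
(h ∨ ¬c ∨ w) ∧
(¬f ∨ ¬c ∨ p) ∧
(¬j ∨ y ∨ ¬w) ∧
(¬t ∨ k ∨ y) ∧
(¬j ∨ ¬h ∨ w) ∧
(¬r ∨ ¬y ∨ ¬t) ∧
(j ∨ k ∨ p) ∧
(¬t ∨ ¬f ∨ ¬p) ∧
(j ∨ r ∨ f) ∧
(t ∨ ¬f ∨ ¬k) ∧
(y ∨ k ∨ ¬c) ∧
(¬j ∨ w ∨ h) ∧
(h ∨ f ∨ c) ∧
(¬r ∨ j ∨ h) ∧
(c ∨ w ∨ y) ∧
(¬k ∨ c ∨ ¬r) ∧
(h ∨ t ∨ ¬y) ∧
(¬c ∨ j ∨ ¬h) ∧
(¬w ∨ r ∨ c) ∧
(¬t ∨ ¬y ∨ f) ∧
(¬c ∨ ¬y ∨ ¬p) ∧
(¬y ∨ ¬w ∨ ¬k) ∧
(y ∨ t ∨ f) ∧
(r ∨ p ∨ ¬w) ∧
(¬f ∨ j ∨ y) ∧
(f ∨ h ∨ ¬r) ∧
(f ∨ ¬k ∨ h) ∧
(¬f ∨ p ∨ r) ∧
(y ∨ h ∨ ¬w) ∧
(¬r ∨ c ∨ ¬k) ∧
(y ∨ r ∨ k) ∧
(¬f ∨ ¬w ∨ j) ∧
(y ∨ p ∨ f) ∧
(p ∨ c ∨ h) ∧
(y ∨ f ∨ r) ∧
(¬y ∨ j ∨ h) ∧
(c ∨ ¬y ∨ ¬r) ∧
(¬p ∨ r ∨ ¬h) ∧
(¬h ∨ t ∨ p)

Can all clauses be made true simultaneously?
No

No, the formula is not satisfiable.

No assignment of truth values to the variables can make all 50 clauses true simultaneously.

The formula is UNSAT (unsatisfiable).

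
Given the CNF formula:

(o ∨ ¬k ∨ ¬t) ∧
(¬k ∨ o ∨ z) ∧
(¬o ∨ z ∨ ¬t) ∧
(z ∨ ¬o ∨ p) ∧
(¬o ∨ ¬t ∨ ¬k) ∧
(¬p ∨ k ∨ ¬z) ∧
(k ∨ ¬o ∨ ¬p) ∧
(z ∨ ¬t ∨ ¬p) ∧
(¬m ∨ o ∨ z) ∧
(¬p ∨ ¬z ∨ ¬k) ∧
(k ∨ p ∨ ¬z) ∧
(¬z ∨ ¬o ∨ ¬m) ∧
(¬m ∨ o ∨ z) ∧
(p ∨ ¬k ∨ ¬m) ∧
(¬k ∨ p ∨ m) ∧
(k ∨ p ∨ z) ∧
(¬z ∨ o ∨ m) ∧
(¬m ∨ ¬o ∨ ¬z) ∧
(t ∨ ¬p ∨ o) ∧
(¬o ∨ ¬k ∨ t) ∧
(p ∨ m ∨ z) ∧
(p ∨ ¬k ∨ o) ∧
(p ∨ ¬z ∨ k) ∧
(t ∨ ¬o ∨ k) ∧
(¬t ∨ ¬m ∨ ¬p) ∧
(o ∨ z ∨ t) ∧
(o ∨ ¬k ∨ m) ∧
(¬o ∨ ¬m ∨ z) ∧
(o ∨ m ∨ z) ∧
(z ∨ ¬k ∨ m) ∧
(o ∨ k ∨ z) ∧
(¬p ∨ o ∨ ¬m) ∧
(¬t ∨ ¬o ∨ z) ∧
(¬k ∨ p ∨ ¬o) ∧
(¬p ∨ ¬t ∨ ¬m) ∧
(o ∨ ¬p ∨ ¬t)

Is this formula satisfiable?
No

No, the formula is not satisfiable.

No assignment of truth values to the variables can make all 36 clauses true simultaneously.

The formula is UNSAT (unsatisfiable).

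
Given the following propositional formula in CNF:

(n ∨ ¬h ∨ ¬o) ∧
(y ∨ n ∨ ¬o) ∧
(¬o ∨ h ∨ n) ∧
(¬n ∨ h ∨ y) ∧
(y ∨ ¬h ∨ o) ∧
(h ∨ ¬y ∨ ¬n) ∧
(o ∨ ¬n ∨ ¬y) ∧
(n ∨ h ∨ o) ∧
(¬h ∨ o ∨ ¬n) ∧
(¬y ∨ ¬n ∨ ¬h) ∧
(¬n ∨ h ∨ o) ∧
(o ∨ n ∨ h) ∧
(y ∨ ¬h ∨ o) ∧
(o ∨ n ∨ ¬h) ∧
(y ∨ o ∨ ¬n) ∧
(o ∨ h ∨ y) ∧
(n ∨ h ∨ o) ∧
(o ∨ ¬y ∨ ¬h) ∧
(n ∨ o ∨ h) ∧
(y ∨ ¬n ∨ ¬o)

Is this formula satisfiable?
No

No, the formula is not satisfiable.

No assignment of truth values to the variables can make all 20 clauses true simultaneously.

The formula is UNSAT (unsatisfiable).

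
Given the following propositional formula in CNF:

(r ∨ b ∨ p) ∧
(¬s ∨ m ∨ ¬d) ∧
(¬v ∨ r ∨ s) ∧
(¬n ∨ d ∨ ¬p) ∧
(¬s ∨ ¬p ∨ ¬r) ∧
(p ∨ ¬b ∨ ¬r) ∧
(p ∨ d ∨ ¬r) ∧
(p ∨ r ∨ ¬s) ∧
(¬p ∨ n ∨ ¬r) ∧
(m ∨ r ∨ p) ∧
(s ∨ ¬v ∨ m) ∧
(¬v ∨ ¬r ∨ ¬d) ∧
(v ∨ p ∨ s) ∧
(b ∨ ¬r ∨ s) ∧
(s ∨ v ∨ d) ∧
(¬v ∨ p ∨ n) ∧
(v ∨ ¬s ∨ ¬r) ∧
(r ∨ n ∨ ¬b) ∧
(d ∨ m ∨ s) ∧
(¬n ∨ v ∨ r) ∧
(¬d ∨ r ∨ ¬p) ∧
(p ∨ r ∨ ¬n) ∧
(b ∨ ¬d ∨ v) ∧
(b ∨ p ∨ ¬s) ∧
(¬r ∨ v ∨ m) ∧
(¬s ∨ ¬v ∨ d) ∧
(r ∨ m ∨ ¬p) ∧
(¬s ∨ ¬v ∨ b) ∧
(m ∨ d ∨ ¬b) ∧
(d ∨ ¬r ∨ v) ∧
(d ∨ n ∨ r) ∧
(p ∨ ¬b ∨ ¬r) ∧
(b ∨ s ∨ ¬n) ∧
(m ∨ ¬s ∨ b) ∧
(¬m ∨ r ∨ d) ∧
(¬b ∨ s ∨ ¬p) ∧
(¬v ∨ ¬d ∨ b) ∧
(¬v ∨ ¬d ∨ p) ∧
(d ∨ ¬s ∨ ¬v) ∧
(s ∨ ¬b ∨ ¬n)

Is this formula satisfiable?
No

No, the formula is not satisfiable.

No assignment of truth values to the variables can make all 40 clauses true simultaneously.

The formula is UNSAT (unsatisfiable).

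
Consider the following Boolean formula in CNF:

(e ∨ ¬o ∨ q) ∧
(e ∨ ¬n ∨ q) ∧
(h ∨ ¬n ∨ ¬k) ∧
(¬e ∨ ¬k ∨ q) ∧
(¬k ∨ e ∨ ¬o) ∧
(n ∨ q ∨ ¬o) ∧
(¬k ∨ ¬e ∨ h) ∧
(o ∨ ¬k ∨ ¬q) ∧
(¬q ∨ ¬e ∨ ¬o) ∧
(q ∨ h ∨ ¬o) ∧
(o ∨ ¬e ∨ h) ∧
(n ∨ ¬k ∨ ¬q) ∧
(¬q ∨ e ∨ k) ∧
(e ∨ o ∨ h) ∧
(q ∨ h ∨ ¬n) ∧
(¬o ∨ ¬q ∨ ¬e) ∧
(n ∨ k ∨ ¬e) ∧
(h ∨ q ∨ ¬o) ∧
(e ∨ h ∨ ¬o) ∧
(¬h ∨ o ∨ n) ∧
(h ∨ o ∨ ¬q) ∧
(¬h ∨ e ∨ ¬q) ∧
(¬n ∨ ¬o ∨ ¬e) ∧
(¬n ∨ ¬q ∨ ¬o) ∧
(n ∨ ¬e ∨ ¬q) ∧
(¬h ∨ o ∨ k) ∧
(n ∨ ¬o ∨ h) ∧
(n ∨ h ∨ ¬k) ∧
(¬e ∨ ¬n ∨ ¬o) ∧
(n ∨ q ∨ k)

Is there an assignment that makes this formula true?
No

No, the formula is not satisfiable.

No assignment of truth values to the variables can make all 30 clauses true simultaneously.

The formula is UNSAT (unsatisfiable).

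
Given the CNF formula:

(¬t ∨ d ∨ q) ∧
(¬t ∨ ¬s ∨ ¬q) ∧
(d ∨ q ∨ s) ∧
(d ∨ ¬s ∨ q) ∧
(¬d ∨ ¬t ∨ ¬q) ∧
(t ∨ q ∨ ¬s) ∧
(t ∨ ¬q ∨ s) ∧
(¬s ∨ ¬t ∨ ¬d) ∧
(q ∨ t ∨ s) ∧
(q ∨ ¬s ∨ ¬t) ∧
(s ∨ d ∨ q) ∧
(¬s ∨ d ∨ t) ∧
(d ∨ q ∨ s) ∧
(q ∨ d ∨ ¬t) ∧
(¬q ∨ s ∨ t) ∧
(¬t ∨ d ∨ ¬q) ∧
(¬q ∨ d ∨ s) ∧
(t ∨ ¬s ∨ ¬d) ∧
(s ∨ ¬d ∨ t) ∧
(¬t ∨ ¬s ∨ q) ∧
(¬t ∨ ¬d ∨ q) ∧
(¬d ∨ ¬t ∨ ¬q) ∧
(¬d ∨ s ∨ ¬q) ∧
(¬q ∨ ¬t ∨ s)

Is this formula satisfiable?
No

No, the formula is not satisfiable.

No assignment of truth values to the variables can make all 24 clauses true simultaneously.

The formula is UNSAT (unsatisfiable).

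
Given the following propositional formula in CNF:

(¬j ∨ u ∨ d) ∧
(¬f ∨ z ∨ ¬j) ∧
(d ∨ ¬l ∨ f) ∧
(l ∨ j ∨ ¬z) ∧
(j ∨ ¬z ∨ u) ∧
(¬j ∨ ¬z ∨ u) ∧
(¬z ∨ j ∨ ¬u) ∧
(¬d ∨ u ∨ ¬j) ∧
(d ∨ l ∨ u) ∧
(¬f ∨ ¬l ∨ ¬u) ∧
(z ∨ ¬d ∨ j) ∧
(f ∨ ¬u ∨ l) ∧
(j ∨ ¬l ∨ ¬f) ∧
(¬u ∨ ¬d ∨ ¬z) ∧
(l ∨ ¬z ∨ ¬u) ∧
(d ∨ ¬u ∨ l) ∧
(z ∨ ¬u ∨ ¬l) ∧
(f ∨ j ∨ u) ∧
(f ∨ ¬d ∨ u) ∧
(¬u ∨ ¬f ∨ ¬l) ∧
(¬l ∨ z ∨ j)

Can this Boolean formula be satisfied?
No

No, the formula is not satisfiable.

No assignment of truth values to the variables can make all 21 clauses true simultaneously.

The formula is UNSAT (unsatisfiable).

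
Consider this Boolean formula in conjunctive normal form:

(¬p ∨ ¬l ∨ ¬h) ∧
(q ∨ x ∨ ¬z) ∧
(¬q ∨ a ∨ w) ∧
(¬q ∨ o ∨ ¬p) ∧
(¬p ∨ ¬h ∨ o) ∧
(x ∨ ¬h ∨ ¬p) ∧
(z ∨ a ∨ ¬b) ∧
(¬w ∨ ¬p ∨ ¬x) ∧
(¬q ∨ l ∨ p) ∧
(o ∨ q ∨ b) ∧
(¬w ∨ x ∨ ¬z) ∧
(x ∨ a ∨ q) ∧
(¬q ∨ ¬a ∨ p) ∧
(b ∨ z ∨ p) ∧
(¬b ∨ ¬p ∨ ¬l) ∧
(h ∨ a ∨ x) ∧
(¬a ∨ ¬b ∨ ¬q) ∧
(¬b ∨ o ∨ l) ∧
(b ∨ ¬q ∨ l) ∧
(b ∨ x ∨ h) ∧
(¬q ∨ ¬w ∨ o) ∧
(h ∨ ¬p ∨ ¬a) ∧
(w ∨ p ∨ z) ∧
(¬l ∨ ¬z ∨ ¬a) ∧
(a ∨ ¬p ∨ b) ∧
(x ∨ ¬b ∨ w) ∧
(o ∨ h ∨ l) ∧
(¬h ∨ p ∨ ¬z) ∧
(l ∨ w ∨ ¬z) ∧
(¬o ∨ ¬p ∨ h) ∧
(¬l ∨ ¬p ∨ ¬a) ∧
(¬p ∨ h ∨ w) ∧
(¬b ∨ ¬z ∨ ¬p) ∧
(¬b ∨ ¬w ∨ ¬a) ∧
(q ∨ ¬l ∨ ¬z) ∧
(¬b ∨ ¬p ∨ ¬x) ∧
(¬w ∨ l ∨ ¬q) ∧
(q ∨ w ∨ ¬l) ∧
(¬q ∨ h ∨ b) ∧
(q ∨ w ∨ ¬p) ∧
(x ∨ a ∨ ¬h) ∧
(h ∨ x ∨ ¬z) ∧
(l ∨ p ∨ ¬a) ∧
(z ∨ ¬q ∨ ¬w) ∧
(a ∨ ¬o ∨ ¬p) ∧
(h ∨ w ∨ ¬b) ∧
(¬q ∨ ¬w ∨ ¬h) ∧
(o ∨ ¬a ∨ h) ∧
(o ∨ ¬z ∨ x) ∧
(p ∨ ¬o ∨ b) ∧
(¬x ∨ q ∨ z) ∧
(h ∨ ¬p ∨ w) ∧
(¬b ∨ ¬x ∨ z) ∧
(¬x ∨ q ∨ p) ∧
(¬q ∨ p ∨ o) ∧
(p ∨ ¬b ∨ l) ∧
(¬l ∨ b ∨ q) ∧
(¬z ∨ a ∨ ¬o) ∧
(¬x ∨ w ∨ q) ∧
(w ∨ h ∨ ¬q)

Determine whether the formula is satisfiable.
No

No, the formula is not satisfiable.

No assignment of truth values to the variables can make all 60 clauses true simultaneously.

The formula is UNSAT (unsatisfiable).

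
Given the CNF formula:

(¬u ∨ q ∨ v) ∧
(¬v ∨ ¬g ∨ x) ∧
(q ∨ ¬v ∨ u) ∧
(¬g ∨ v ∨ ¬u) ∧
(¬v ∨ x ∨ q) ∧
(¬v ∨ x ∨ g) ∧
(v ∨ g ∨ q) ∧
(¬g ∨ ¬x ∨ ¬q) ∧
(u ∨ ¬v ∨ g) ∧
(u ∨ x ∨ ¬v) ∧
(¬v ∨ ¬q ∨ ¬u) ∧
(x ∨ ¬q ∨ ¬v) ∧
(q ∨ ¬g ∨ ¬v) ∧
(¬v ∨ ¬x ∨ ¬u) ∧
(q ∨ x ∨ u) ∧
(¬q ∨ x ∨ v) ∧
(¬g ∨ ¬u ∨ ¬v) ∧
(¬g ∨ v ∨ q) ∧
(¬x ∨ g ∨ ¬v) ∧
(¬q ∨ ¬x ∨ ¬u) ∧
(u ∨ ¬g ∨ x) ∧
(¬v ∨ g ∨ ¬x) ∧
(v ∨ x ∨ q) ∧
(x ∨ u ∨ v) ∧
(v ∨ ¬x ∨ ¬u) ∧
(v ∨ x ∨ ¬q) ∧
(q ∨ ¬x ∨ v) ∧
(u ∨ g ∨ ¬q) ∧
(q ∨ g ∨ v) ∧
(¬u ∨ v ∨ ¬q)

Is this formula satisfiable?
No

No, the formula is not satisfiable.

No assignment of truth values to the variables can make all 30 clauses true simultaneously.

The formula is UNSAT (unsatisfiable).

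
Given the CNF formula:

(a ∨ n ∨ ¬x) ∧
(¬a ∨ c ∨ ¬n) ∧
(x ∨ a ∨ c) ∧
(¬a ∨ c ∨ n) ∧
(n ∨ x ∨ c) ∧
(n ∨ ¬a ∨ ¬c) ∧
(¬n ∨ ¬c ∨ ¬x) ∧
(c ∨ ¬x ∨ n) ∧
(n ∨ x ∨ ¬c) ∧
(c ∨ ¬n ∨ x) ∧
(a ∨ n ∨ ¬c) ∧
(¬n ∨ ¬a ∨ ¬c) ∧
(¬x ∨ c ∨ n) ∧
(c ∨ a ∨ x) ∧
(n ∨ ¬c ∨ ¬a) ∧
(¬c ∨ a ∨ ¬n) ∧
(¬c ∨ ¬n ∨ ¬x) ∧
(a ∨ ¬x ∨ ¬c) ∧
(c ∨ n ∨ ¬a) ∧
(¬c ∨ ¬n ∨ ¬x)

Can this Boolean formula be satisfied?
Yes

Yes, the formula is satisfiable.

One satisfying assignment is: x=True, a=False, n=True, c=False

Verification: With this assignment, all 20 clauses evaluate to true.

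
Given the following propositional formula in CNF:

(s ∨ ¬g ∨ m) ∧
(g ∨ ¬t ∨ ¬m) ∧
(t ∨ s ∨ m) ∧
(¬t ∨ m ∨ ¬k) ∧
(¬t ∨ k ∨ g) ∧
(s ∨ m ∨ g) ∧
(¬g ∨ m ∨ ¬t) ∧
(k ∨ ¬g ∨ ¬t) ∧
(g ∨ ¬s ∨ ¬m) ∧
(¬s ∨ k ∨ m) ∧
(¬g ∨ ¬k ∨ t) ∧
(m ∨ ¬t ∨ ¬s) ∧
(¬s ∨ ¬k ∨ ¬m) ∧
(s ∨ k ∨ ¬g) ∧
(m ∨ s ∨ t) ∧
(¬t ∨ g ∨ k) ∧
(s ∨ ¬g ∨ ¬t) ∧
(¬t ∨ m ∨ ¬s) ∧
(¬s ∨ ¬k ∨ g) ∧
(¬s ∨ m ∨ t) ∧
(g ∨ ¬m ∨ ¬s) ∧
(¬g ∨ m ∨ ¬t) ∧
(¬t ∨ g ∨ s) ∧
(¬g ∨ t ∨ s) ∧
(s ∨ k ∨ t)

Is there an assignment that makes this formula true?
Yes

Yes, the formula is satisfiable.

One satisfying assignment is: s=False, t=False, g=False, m=True, k=True

Verification: With this assignment, all 25 clauses evaluate to true.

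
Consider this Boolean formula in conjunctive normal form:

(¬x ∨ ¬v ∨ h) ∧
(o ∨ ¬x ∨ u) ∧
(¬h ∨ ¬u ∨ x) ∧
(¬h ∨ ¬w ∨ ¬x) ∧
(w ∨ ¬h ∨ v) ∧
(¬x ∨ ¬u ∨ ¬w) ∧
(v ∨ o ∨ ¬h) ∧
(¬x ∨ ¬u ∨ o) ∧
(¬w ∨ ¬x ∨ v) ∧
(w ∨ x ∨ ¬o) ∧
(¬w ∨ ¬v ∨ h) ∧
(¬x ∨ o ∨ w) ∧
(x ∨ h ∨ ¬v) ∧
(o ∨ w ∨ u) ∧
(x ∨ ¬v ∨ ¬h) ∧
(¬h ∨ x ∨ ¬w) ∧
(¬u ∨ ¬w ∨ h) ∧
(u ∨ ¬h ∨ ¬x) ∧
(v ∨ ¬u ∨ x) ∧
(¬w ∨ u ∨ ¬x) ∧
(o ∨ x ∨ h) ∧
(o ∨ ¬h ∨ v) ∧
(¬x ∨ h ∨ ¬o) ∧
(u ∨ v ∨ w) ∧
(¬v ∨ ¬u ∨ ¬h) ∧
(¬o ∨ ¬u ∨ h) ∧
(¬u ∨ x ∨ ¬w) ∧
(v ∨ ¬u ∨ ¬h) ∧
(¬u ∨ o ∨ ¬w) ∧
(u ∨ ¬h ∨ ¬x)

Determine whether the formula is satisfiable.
Yes

Yes, the formula is satisfiable.

One satisfying assignment is: u=False, x=False, w=True, o=True, h=False, v=False

Verification: With this assignment, all 30 clauses evaluate to true.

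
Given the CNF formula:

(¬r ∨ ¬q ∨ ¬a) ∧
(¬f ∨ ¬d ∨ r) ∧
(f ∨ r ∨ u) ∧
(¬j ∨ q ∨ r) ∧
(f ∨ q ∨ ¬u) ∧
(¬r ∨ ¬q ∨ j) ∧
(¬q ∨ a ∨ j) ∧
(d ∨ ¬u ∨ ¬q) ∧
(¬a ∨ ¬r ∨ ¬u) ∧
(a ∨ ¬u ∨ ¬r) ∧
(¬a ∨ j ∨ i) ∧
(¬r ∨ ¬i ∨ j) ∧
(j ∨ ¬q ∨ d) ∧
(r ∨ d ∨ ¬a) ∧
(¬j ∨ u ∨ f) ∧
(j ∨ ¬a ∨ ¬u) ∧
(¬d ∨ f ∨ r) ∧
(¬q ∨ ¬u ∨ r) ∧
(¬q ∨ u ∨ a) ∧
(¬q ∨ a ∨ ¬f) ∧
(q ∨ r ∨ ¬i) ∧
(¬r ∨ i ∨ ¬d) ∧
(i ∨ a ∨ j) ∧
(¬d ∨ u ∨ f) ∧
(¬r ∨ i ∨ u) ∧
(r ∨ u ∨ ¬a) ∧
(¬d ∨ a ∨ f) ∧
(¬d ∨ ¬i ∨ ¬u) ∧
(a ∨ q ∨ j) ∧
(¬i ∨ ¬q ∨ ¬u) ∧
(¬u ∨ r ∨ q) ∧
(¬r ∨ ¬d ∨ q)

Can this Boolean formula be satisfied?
Yes

Yes, the formula is satisfiable.

One satisfying assignment is: i=True, u=False, d=False, r=True, a=False, j=True, f=True, q=False

Verification: With this assignment, all 32 clauses evaluate to true.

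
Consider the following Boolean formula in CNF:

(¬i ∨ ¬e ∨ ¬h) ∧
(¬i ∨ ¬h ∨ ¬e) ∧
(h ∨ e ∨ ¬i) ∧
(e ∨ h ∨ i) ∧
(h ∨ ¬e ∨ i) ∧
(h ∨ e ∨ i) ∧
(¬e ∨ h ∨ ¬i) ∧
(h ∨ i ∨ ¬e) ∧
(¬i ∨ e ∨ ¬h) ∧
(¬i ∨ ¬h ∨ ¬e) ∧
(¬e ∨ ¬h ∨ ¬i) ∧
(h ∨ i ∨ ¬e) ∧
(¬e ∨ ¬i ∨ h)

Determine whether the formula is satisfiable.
Yes

Yes, the formula is satisfiable.

One satisfying assignment is: i=False, h=True, e=True

Verification: With this assignment, all 13 clauses evaluate to true.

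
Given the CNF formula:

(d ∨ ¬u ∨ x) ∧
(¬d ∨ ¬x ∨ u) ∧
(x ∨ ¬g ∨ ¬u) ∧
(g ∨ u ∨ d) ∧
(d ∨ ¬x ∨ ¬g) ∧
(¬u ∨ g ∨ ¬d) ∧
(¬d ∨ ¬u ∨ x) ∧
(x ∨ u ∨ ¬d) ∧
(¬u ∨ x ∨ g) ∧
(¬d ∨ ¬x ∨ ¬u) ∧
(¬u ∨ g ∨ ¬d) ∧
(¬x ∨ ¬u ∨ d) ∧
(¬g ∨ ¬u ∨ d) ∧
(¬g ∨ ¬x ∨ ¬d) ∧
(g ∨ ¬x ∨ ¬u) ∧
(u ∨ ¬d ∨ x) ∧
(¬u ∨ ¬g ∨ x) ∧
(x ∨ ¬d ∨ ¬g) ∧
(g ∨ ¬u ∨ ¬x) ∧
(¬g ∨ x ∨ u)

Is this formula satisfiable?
No

No, the formula is not satisfiable.

No assignment of truth values to the variables can make all 20 clauses true simultaneously.

The formula is UNSAT (unsatisfiable).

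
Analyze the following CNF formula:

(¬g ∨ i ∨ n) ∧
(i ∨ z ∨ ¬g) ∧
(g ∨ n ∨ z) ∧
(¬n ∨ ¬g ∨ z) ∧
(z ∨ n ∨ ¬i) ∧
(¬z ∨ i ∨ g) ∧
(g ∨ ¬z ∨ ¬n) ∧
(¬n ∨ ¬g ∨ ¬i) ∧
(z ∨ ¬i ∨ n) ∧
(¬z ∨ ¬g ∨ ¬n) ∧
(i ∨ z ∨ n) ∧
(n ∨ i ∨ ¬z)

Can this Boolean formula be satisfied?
Yes

Yes, the formula is satisfiable.

One satisfying assignment is: n=True, z=False, g=False, i=False

Verification: With this assignment, all 12 clauses evaluate to true.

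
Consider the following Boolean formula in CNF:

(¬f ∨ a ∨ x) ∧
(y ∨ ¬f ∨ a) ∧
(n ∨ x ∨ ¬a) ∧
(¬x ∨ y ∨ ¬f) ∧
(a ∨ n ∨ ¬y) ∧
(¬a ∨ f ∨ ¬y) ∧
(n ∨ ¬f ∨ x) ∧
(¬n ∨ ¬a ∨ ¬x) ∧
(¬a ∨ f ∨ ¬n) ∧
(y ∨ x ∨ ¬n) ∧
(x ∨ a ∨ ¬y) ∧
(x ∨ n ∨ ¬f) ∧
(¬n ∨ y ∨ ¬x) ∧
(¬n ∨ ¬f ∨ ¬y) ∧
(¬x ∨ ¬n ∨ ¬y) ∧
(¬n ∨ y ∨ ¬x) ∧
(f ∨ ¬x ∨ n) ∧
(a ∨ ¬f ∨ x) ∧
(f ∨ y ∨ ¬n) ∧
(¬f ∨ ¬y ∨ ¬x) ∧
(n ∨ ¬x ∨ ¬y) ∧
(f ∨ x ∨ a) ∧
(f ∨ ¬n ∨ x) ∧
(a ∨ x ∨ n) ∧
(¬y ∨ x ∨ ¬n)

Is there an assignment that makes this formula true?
No

No, the formula is not satisfiable.

No assignment of truth values to the variables can make all 25 clauses true simultaneously.

The formula is UNSAT (unsatisfiable).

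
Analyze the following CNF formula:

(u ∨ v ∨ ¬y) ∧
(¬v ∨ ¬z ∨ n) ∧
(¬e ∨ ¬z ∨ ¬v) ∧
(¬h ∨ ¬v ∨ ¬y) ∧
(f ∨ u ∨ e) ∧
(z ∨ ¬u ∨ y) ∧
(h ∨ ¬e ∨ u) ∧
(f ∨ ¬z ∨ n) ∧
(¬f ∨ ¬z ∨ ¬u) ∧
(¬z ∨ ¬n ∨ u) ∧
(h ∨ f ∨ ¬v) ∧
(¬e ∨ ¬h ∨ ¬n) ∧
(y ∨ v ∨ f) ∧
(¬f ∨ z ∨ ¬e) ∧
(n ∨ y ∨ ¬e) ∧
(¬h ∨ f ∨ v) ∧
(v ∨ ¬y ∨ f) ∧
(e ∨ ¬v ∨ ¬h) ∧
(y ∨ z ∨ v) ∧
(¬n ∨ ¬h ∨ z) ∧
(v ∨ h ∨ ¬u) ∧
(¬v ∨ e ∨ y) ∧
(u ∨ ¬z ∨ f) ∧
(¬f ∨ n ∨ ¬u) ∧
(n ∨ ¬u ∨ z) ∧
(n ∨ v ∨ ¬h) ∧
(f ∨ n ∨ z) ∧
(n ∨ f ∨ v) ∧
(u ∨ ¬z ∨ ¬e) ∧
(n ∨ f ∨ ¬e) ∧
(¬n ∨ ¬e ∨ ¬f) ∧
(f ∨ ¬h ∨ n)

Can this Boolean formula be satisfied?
Yes

Yes, the formula is satisfiable.

One satisfying assignment is: u=False, z=True, f=True, y=False, h=False, n=False, v=False, e=False

Verification: With this assignment, all 32 clauses evaluate to true.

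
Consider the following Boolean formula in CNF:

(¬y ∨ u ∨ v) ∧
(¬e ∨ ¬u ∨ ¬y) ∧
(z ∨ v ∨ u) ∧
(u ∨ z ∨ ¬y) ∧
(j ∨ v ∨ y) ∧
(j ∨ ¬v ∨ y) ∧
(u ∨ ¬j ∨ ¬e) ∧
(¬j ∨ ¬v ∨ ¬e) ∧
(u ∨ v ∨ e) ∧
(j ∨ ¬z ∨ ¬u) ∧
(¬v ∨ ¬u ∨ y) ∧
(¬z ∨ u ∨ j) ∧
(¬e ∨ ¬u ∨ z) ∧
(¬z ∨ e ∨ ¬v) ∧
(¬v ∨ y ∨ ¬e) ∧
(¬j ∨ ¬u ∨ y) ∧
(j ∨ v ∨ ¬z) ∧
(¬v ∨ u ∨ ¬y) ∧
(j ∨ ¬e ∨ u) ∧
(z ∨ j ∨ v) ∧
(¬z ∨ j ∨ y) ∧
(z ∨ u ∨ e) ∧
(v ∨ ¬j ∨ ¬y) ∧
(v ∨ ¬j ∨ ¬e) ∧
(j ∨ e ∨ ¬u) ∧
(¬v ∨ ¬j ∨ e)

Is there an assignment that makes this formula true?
No

No, the formula is not satisfiable.

No assignment of truth values to the variables can make all 26 clauses true simultaneously.

The formula is UNSAT (unsatisfiable).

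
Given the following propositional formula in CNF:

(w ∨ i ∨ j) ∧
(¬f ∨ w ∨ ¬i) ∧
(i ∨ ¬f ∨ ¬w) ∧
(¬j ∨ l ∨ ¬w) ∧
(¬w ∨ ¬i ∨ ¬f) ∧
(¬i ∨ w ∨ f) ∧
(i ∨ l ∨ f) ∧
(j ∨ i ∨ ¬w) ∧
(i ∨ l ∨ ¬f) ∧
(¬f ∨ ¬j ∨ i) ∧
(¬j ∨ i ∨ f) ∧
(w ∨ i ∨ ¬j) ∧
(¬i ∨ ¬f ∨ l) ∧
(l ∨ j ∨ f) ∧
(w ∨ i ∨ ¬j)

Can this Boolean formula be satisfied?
Yes

Yes, the formula is satisfiable.

One satisfying assignment is: j=True, f=False, l=True, i=True, w=True

Verification: With this assignment, all 15 clauses evaluate to true.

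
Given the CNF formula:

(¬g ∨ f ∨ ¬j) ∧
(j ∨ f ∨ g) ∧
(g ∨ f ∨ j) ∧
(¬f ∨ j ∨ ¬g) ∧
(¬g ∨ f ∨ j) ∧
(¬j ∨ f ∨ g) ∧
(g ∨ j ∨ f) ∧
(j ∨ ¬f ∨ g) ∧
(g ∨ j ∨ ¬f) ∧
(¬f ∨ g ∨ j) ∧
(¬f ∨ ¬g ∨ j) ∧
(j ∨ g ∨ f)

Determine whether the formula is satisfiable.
Yes

Yes, the formula is satisfiable.

One satisfying assignment is: f=True, g=True, j=True

Verification: With this assignment, all 12 clauses evaluate to true.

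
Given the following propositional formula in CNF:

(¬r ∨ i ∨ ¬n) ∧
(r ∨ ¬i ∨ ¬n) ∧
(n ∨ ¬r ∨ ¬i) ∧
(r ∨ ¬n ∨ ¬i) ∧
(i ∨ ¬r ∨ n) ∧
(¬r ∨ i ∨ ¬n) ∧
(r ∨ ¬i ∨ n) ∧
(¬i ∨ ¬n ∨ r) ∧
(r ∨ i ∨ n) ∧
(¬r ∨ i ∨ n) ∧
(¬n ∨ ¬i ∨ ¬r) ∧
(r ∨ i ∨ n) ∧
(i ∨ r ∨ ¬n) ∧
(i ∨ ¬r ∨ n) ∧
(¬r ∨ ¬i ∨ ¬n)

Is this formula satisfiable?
No

No, the formula is not satisfiable.

No assignment of truth values to the variables can make all 15 clauses true simultaneously.

The formula is UNSAT (unsatisfiable).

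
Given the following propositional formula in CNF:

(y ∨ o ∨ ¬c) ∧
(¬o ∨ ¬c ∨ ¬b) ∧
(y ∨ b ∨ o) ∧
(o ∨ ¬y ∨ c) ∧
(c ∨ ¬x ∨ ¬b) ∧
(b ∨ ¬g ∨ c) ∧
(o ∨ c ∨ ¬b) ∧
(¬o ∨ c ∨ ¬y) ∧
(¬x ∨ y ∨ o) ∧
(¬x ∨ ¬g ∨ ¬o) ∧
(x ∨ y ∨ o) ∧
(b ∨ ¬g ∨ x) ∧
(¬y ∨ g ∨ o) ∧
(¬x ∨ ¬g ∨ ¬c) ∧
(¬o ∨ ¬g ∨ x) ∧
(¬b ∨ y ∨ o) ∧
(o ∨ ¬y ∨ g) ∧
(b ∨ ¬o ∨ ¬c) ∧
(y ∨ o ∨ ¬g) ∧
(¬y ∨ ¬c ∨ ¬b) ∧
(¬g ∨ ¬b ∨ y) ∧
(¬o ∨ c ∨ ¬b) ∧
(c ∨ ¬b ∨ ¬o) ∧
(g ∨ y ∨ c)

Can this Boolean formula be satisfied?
No

No, the formula is not satisfiable.

No assignment of truth values to the variables can make all 24 clauses true simultaneously.

The formula is UNSAT (unsatisfiable).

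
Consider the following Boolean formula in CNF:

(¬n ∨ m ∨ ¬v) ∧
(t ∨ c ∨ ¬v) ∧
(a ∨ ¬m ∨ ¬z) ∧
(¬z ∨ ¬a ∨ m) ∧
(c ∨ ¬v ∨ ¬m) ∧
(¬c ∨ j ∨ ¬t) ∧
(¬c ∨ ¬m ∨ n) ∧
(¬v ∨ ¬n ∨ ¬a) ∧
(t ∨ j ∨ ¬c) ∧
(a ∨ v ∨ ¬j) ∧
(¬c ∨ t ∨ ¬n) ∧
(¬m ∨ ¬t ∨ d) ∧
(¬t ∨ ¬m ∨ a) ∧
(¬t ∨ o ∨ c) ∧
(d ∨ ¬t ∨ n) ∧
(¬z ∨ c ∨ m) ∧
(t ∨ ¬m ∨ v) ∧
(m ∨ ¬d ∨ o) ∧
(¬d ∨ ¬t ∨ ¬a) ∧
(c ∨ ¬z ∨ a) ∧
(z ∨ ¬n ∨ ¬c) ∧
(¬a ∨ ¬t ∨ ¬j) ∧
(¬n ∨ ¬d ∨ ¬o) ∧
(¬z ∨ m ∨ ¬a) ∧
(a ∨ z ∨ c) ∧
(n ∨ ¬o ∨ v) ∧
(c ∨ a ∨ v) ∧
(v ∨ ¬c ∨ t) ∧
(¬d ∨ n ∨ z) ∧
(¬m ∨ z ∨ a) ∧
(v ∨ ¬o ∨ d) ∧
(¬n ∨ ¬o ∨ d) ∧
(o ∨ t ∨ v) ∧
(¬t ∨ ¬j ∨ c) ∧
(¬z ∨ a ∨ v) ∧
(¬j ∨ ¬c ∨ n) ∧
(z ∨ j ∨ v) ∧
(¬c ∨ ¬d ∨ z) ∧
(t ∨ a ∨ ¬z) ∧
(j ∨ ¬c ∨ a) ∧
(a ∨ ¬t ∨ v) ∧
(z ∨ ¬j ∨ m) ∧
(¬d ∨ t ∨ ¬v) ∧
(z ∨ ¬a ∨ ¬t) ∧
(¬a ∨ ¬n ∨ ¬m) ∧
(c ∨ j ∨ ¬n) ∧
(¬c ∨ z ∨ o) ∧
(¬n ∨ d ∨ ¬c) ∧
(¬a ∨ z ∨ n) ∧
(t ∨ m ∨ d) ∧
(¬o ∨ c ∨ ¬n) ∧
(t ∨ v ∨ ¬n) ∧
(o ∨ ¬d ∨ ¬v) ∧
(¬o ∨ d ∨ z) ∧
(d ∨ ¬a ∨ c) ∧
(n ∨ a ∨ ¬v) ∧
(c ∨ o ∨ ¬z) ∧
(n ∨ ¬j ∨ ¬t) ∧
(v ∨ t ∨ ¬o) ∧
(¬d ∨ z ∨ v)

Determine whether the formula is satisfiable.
No

No, the formula is not satisfiable.

No assignment of truth values to the variables can make all 60 clauses true simultaneously.

The formula is UNSAT (unsatisfiable).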